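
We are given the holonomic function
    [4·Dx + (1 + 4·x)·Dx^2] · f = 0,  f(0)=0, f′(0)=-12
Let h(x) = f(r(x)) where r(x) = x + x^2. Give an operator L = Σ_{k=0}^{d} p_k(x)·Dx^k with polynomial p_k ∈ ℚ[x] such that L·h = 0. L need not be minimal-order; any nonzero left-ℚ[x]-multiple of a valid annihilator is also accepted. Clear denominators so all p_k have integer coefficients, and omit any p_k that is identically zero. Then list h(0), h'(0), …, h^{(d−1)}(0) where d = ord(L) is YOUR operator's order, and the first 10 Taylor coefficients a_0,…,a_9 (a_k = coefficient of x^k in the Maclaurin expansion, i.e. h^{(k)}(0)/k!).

L = 2·Dx + (1 + 2·x)·Dx^2  (order 2).
h: a_k = 0, -12, 12, -16, 24, -192/5, 64, -768/7, 192, -1024/3, …
ICs: h(0) = 0, h′(0) = -12.

f: a_k = 0, -12, 24, -64, 192, -3072/5, 2048, -49152/7, 24576, -262144/3, …
h₀=f(r): pull back L_f along r ⇒ L₀.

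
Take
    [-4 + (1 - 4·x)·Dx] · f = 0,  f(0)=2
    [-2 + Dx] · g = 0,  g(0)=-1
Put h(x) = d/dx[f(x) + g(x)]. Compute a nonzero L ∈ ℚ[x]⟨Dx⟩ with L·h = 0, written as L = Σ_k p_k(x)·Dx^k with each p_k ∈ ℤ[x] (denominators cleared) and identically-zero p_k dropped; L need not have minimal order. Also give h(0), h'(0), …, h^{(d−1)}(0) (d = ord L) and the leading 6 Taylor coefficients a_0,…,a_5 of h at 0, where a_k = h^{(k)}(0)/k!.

L = (80 + 64·x) + (-46 - 16·x + 32·x^2)·Dx + (3 - 8·x - 16·x^2)·Dx^2  (order 2).
h: a_k = 6, 60, 380, 6136/3, 30716/3, 737272/15, …
ICs: h(0) = 6, h′(0) = 60.

f: a_k = 2, 8, 32, 128, 512, 2048, …
g: a_k = -1, -2, -2, -4/3, -2/3, -4/15, …
L₀ := lclm(L_f,L_g); ord L₀ ≤ 1+1.
h₀' ⇒ L via d/dx closure of L₀.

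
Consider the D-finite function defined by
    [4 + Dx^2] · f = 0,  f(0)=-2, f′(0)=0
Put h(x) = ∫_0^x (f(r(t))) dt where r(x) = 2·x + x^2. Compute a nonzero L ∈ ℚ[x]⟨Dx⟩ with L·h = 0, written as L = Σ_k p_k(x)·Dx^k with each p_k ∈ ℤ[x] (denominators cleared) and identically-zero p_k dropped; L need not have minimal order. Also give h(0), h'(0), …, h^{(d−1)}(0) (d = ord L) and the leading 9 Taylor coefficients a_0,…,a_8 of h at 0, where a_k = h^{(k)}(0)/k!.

f: a_k = -2, 0, 4, 0, -4/3, 0, 8/45, 0, -4/315, …
Change of var in L_f (x↦r) gives L₀.
Integrate: L := L₀·Dx.
L = (16 + 48·x + 48·x^2 + 16·x^3)·Dx - Dx^2 + (1 + x)·Dx^3  (order 3).
h: a_k = 0, -2, 0, 16/3, 4, -52/15, -64/9, -928/315, 44/15, …
ICs: h(0) = 0, h′(0) = -2, h′′(0) = 0.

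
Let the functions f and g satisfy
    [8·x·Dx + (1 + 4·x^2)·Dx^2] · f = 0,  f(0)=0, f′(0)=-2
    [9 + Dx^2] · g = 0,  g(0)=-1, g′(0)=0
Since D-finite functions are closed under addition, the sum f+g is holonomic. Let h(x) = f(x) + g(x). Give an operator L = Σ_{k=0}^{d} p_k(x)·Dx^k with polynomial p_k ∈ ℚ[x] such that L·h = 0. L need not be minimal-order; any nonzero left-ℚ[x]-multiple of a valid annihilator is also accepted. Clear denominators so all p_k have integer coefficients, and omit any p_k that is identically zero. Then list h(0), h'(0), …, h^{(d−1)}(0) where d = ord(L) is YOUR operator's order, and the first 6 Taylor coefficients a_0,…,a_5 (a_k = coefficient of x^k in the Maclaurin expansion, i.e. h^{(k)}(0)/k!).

L = (-2808·x + 19008·x^3 + 10368·x^5)·Dx + (9 + 1548·x^2 + 7344·x^4 + 5184·x^6)·Dx^2 + (-312·x + 2112·x^3 + 1152·x^5)·Dx^3 + (1 + 172·x^2 + 816·x^4 + 576·x^6)·Dx^4  (order 4).
h: a_k = -1, -2, 9/2, 8/3, -27/8, -32/5, …
ICs: h(0) = -1, h′(0) = -2, h′′(0) = 9, h′′′(0) = 16.

f: a_k = 0, -2, 0, 8/3, 0, -32/5, …
g: a_k = -1, 0, 9/2, 0, -27/8, 0, …
f+g: L₀ = lclm(L_f,L_g), ord ≤ 2+2.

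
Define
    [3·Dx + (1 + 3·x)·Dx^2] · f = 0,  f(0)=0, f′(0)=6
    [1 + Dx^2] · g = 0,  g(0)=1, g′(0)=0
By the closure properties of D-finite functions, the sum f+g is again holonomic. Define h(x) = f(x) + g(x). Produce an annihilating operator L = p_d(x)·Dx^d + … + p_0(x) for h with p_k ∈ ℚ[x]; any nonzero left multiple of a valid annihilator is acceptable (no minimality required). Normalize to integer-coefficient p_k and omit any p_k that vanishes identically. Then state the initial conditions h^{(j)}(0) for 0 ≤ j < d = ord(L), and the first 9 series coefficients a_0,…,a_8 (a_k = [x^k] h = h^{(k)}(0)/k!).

f: a_k = 0, 6, -9, 18, -81/2, 486/5, -243, 4374/7, -6561/4, …
g: a_k = 1, 0, -1/2, 0, 1/24, 0, -1/720, 0, 1/40320, …
h₀=f+g: left-lcm gives L₀, ord ≤ 4.
L = (165 + 18·x + 27·x^2)·Dx + (19 + 63·x + 27·x^2 + 27·x^3)·Dx^2 + (165 + 18·x + 27·x^2)·Dx^3 + (19 + 63·x + 27·x^2 + 27·x^3)·Dx^4  (order 4).
h: a_k = 1, 6, -19/2, 18, -971/24, 486/5, -174961/720, 4374/7, -66134879/40320, …
ICs: h(0) = 1, h′(0) = 6, h′′(0) = -19, h′′′(0) = 108.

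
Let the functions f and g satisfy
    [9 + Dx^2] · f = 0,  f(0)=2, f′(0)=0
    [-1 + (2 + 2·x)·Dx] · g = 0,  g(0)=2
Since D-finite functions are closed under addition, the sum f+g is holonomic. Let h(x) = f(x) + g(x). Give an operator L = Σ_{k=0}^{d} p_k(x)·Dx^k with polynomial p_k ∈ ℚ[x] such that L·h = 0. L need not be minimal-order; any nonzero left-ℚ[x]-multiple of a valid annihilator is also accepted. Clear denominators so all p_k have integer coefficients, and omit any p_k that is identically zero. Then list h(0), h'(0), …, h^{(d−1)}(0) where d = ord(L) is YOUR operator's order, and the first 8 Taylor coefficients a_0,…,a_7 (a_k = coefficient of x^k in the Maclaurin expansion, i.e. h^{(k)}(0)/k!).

L = (-351 - 648·x - 324·x^2) + (630 + 1926·x + 1944·x^2 + 648·x^3)·Dx + (-39 - 72·x - 36·x^2)·Dx^2 + (70 + 214·x + 216·x^2 + 72·x^3)·Dx^3  (order 3).
h: a_k = 4, 1, -37/4, 1/8, 427/64, 7/128, -5289/2560, 33/1024, …
ICs: h(0) = 4, h′(0) = 1, h′′(0) = -37/2.

f: a_k = 2, 0, -9, 0, 27/4, 0, -81/40, 0, …
g: a_k = 2, 1, -1/4, 1/8, -5/64, 7/128, -21/512, 33/1024, …
h₀=f+g: left-lcm gives L₀, ord ≤ 3.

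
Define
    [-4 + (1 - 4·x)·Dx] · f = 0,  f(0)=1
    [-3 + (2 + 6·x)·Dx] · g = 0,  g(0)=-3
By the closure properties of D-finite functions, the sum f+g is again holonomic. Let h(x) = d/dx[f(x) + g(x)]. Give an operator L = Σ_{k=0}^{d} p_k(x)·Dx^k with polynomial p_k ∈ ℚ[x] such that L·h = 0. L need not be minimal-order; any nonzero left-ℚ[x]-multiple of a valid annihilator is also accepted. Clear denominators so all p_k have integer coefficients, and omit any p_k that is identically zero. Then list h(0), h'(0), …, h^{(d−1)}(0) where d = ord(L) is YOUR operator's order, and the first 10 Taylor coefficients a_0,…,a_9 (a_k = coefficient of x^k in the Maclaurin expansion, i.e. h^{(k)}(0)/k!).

L = (-792 - 864·x) + (-357 - 2520·x - 3024·x^2)·Dx + (38 + 34·x - 528·x^2 - 864·x^3)·Dx^2  (order 2).
h: a_k = -1/2, 155/4, 2829/16, 33983/32, 1285205/256, 12720693/512, 233365433/2048, 2155927655/4096, 154238842341/65536, 1376542756505/131072, …
ICs: h(0) = -1/2, h′(0) = 155/4.

f: a_k = 1, 4, 16, 64, 256, 1024, 4096, 16384, 65536, 262144, …
g: a_k = -3, -9/2, 27/8, -81/16, 1215/128, -5103/256, 45927/1024, -216513/2048, 8444007/32768, -42220035/65536, …
h₀=f+g: left-lcm gives L₀, ord ≤ 2.
Differentiate: ansatz ord ≤ ord L₀ ⇒ L.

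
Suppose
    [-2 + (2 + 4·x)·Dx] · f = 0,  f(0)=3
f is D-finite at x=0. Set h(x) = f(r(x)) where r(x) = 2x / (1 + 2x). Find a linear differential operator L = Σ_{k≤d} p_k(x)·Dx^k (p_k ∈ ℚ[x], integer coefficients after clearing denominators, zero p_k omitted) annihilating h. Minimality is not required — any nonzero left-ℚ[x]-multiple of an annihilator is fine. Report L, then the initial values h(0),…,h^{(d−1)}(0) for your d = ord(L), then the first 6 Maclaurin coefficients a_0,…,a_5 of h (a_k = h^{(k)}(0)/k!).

L = -2 + (1 + 8·x + 12·x^2)·Dx  (order 1).
h: a_k = 3, 6, -18, 60, -222, 900, …
ICs: h(0) = 3.

f: a_k = 3, 3, -3/2, 3/2, -15/8, 21/8, …
Substitute x→r, Dx→(1/r')Dx; clear ⇒ L₀.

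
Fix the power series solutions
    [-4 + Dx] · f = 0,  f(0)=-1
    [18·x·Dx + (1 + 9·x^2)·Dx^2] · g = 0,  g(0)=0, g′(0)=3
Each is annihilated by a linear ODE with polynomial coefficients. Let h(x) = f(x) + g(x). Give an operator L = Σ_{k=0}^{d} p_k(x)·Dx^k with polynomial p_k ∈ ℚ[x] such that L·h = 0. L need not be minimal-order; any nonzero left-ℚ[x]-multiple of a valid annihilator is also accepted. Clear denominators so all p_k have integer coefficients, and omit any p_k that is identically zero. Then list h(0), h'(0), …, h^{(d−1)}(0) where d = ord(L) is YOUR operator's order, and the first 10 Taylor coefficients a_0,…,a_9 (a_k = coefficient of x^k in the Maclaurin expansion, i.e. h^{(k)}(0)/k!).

f: a_k = -1, -4, -8, -32/3, -32/3, -128/15, -256/45, -1024/315, -512/315, -2048/2835, …
g: a_k = 0, 3, 0, -9, 0, 243/5, 0, -2187/7, 0, 2187, …
Sum ⇒ L₀ = lclm(L_f,L_g) in ℚ(x)⟨Dx⟩.
L = (36 - 144·x - 972·x^2 - 1296·x^3)·Dx + (-17 + 99·x^2 - 648·x^4)·Dx^2 + (2 + 9·x + 36·x^2 + 81·x^3 + 162·x^4)·Dx^3  (order 3).
h: a_k = -1, -1, -8, -59/3, -32/3, 601/15, -256/45, -99439/315, -512/315, 6198097/2835, …
ICs: h(0) = -1, h′(0) = -1, h′′(0) = -16.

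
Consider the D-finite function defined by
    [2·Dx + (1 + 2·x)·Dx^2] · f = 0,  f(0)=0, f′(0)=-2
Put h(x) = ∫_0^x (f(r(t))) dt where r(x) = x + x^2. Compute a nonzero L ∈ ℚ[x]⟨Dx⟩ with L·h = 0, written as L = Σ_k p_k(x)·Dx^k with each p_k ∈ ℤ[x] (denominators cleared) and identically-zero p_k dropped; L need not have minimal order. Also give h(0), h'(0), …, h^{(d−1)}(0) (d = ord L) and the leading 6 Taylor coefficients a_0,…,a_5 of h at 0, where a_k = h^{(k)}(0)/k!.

L = (4·x + 4·x^2)·Dx^2 + (1 + 4·x + 6·x^2 + 4·x^3)·Dx^3  (order 3).
h: a_k = 0, 0, -1, 0, 1/3, -2/5, …
ICs: h(0) = 0, h′(0) = 0, h′′(0) = -2.

f: a_k = 0, -2, 2, -8/3, 4, -32/5, …
Substitute x→r, Dx→(1/r')Dx; clear ⇒ L₀.
Integrate: L := L₀·Dx.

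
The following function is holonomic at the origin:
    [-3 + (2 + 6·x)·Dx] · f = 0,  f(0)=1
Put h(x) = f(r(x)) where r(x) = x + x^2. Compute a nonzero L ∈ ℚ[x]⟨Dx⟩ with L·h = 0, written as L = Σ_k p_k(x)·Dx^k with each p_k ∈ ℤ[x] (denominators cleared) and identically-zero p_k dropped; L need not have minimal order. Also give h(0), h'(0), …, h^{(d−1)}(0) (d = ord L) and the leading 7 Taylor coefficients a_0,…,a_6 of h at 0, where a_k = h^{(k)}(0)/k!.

L = (-3 - 6·x) + (2 + 6·x + 6·x^2)·Dx  (order 1).
h: a_k = 1, 3/2, 3/8, -9/16, 99/128, -243/256, 999/1024, …
ICs: h(0) = 1.

f: a_k = 1, 3/2, -9/8, 27/16, -405/128, 1701/256, -15309/1024, …
h₀=f(r): pull back L_f along r ⇒ L₀.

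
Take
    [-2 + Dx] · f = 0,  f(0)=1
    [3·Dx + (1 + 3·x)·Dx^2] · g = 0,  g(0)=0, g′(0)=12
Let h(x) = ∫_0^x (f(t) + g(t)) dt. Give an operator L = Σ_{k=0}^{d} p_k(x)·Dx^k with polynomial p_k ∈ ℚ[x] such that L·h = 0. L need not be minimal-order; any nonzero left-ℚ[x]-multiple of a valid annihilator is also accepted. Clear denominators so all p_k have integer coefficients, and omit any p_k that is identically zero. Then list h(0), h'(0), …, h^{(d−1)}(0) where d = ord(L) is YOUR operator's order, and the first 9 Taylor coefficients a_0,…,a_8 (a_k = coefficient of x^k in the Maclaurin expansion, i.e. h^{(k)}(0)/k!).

f: a_k = 1, 2, 2, 4/3, 2/3, 4/15, 4/45, 8/315, 2/315, …
g: a_k = 0, 12, -18, 36, -81, 972/5, -486, 8748/7, -6561/2, …
Sum ⇒ L₀ = lclm(L_f,L_g) in ℚ(x)⟨Dx⟩.
h=∫₀ˣh₀: take L = L₀·Dx.
L = (-48 - 36·x)·Dx^2 + (14 - 24·x - 36·x^2)·Dx^3 + (5 + 21·x + 18·x^2)·Dx^4  (order 4).
h: a_k = 0, 1, 7, -16/3, 28/3, -241/15, 292/9, -21866/315, 98417/630, …
ICs: h(0) = 0, h′(0) = 1, h′′(0) = 14, h′′′(0) = -32.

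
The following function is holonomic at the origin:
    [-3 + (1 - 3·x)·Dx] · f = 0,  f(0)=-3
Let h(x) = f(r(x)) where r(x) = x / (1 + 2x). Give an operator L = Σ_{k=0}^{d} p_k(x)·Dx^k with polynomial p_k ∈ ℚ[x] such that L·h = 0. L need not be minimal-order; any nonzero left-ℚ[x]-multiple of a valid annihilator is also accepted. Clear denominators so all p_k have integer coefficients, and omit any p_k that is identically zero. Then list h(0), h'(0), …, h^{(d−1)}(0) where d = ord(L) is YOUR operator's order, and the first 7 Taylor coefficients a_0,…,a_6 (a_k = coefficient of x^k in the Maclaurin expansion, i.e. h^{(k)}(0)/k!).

f: a_k = -3, -9, -27, -81, -243, -729, -2187, …
Change of var in L_f (x↦r) gives L₀.
L = 3 + (-1 - x + 2·x^2)·Dx  (order 1).
h: a_k = -3, -9, -9, -9, -9, -9, -9, …
ICs: h(0) = -3.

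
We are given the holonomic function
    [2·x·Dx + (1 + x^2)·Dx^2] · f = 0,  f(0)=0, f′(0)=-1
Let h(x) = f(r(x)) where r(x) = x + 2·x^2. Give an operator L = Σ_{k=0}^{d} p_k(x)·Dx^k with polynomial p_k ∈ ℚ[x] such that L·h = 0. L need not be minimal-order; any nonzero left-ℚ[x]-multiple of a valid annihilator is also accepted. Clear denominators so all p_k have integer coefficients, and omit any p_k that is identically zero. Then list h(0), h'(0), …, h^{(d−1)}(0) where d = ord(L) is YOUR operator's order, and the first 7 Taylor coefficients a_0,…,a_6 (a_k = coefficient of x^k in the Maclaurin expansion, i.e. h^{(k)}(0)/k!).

f: a_k = 0, -1, 0, 1/3, 0, -1/5, 0, …
Substitute x→r, Dx→(1/r')Dx; clear ⇒ L₀.
L = (-4 + 2·x + 16·x^2 + 48·x^3 + 48·x^4)·Dx + (1 + 4·x + x^2 + 8·x^3 + 20·x^4 + 16·x^5)·Dx^2  (order 2).
h: a_k = 0, -1, -2, 1/3, 2, 19/5, 2/3, …
ICs: h(0) = 0, h′(0) = -1.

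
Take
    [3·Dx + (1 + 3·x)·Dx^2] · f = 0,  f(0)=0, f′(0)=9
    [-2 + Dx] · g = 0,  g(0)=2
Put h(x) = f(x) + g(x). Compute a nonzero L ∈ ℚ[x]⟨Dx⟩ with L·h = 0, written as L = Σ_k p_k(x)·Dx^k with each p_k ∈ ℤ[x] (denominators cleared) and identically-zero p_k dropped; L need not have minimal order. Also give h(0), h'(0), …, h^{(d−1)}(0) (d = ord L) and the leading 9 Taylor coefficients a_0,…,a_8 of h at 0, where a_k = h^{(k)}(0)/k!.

L = (-48 - 36·x)·Dx + (14 - 24·x - 36·x^2)·Dx^2 + (5 + 21·x + 18·x^2)·Dx^3  (order 3).
h: a_k = 2, 13, -19/2, 89/3, -713/12, 439/3, -32789/90, 295261/315, -6200113/2520, …
ICs: h(0) = 2, h′(0) = 13, h′′(0) = -19.

f: a_k = 0, 9, -27/2, 27, -243/4, 729/5, -729/2, 6561/7, -19683/8, …
g: a_k = 2, 4, 4, 8/3, 4/3, 8/15, 8/45, 16/315, 4/315, …
f+g: L₀ = lclm(L_f,L_g), ord ≤ 2+1.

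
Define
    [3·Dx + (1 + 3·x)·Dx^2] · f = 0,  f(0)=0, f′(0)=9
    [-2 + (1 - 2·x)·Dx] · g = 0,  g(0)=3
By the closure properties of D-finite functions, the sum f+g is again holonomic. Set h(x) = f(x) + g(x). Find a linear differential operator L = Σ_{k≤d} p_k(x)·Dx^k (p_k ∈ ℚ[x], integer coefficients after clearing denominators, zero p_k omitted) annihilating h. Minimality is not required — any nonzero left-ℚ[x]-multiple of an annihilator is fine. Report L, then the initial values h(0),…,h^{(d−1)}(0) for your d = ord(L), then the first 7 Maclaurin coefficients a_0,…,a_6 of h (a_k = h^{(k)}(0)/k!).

f: a_k = 0, 9, -27/2, 27, -243/4, 729/5, -729/2, …
g: a_k = 3, 6, 12, 24, 48, 96, 192, …
f+g: L₀ = lclm(L_f,L_g), ord ≤ 2+1.
L = (-144 - 72·x)·Dx + (-6 - 216·x - 144·x^2)·Dx^2 + (7 + 13·x - 36·x^2 - 36·x^3)·Dx^3  (order 3).
h: a_k = 3, 15, -3/2, 51, -51/4, 1209/5, -345/2, …
ICs: h(0) = 3, h′(0) = 15, h′′(0) = -3.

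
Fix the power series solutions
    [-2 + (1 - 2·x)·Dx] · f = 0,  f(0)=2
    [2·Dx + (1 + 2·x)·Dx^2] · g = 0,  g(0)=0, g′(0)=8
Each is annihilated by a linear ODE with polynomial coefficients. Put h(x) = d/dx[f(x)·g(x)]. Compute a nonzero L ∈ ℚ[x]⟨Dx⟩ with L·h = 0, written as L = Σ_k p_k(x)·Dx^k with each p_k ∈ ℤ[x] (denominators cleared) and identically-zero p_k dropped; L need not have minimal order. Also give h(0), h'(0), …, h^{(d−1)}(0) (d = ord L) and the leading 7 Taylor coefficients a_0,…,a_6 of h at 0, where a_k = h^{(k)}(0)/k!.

L = 16 + (2 + 20·x)·Dx + (-1 + 4·x^2)·Dx^2  (order 2).
h: a_k = 16, 32, 160, 896/3, 3008/3, 9472/5, 81664/15, …
ICs: h(0) = 16, h′(0) = 32.

f: a_k = 2, 4, 8, 16, 32, 64, 128, …
g: a_k = 0, 8, -8, 32/3, -16, 128/5, -128/3, …
Product ⇒ symmetric product L₀, ord ≤ 2.
Derive L from L₀ (diff closure).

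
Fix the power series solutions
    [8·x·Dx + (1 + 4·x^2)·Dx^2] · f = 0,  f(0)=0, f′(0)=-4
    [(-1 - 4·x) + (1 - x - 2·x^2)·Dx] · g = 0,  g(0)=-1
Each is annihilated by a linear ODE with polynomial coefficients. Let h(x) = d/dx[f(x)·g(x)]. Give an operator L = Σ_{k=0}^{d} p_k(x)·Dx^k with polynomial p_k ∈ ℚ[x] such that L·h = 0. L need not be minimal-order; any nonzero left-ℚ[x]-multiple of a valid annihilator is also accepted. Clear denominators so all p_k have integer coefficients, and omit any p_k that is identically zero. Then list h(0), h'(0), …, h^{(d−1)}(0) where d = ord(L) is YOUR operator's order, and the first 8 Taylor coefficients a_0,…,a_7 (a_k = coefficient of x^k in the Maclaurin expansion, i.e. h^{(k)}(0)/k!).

f: a_k = 0, -4, 0, 16/3, 0, -64/5, 0, 256/7, …
g: a_k = -1, -1, -3, -5, -11, -21, -43, -85, …
f·g: L₀ = L_f ⊗_s L_g, ord ≤ 2·1.
h₀' ⇒ L via d/dx closure of L₀.
L = (288·x^2 + 384·x^3 + 1152·x^4) + (5 + 24·x + 36·x^2 + 128·x^3 + 384·x^4 + 768·x^5)·Dx + (-1 - x - 12·x^2 + 12·x^3 - 8·x^4 + 64·x^5 + 96·x^6)·Dx^2  (order 2).
h: a_k = 4, 8, 20, 176/3, 204, 2104/5, 12092/15, 14304/7, …
ICs: h(0) = 4, h′(0) = 8.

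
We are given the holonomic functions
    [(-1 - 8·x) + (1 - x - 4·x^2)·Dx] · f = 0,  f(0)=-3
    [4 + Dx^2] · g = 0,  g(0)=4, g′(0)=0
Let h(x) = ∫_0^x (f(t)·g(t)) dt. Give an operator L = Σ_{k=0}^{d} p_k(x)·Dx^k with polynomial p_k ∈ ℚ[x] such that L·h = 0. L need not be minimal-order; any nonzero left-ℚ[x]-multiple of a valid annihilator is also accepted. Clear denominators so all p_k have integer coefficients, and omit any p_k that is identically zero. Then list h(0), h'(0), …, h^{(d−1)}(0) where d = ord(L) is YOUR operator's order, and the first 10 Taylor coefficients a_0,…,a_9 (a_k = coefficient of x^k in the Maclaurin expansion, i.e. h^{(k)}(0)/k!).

f: a_k = -3, -3, -15, -27, -87, -195, -543, -1323, -3495, -8787, …
g: a_k = 4, 0, -8, 0, 8/3, 0, -16/45, 0, 8/315, 0, …
h₀=f·g: eliminate ⇒ L₀, order ≤ 1·2.
h=∫₀ˣh₀: take L = L₀·Dx.
L = (4 + 4·x + 16·x^2)·Dx + (2 + 16·x)·Dx^2 + (-1 + x + 4·x^2)·Dx^3  (order 3).
h: a_k = 0, -12, -6, -12, -21, -236/5, -286/3, -22724/105, -14261/30, -345196/315, …
ICs: h(0) = 0, h′(0) = -12, h′′(0) = -12.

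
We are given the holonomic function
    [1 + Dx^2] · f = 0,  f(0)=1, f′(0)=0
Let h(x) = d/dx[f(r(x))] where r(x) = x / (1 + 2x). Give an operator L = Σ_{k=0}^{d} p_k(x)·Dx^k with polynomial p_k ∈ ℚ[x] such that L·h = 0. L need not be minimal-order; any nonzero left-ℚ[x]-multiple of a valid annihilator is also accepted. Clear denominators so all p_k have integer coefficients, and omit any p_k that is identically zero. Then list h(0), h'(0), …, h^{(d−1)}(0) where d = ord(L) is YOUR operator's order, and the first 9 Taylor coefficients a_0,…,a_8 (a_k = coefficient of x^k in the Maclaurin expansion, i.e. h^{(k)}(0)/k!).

L = (25 + 96·x + 96·x^2) + (12 + 72·x + 144·x^2 + 96·x^3)·Dx + (1 + 8·x + 24·x^2 + 32·x^3 + 16·x^4)·Dx^2  (order 2).
h: a_k = 0, -1, 6, -143/6, 235/3, -27601/120, 12509/20, -8095583/5040, 1103647/280, …
ICs: h(0) = 0, h′(0) = -1.

f: a_k = 1, 0, -1/2, 0, 1/24, 0, -1/720, 0, 1/40320, …
Change of var in L_f (x↦r) gives L₀.
h=h₀': d/dx-closure on L₀ ⇒ L.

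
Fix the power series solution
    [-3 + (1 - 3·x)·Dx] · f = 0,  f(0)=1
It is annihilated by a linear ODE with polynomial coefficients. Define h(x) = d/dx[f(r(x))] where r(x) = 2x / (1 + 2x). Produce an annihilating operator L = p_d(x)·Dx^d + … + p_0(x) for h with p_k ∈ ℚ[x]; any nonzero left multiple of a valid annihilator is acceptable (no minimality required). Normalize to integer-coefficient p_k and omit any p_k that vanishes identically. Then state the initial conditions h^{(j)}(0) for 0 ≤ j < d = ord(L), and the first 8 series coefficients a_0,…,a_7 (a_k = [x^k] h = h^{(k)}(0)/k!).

L = 8 + (-1 + 4·x)·Dx  (order 1).
h: a_k = 6, 48, 288, 1536, 7680, 36864, 172032, 786432, …
ICs: h(0) = 6.

f: a_k = 1, 3, 9, 27, 81, 243, 729, 2187, …
h₀=f(r): pull back L_f along r ⇒ L₀.
h=h₀': d/dx-closure on L₀ ⇒ L.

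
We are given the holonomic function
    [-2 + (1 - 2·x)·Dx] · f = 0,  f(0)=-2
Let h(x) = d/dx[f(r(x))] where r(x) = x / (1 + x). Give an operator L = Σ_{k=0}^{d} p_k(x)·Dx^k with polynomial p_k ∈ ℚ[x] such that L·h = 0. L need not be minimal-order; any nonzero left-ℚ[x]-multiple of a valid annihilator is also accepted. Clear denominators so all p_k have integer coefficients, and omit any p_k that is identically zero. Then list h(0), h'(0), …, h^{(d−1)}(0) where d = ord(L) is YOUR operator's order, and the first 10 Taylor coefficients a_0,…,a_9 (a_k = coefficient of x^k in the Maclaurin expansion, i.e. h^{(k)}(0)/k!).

L = 2 + (-1 + x)·Dx  (order 1).
h: a_k = -4, -8, -12, -16, -20, -24, -28, -32, -36, -40, …
ICs: h(0) = -4.

f: a_k = -2, -4, -8, -16, -32, -64, -128, -256, -512, -1024, …
Substitute x→r, Dx→(1/r')Dx; clear ⇒ L₀.
h=h₀': d/dx-closure on L₀ ⇒ L.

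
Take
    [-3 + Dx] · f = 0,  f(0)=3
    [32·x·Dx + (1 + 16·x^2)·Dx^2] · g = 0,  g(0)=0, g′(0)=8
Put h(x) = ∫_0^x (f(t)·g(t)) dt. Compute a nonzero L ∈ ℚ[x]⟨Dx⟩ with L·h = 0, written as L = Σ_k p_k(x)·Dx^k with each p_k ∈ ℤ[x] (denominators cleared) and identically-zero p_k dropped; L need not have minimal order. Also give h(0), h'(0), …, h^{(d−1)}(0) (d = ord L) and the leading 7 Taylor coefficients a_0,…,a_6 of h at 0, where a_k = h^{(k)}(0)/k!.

L = (9 - 96·x + 144·x^2)·Dx + (-6 + 32·x - 96·x^2)·Dx^2 + (1 + 16·x^2)·Dx^3  (order 3).
h: a_k = 0, 0, 12, 24, -5, -276/5, 1223/10, …
ICs: h(0) = 0, h′(0) = 0, h′′(0) = 24.

f: a_k = 3, 9, 27/2, 27/2, 81/8, 243/40, 243/80, …
g: a_k = 0, 8, 0, -128/3, 0, 2048/5, 0, …
f·g: L₀ = L_f ⊗_s L_g, ord ≤ 1·2.
h=∫₀ˣh₀: take L = L₀·Dx.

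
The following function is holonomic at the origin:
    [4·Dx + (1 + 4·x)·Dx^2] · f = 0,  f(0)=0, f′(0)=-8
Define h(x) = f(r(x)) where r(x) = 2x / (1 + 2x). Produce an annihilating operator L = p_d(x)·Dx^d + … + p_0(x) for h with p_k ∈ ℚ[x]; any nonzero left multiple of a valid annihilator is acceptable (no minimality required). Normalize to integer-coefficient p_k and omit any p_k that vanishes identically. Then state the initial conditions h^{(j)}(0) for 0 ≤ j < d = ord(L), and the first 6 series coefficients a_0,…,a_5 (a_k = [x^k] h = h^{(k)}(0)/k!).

L = (12 + 40·x)·Dx + (1 + 12·x + 20·x^2)·Dx^2  (order 2).
h: a_k = 0, -16, 96, -1984/3, 4992, -199936/5, …
ICs: h(0) = 0, h′(0) = -16.

f: a_k = 0, -8, 16, -128/3, 128, -2048/5, …
Change of var in L_f (x↦r) gives L₀.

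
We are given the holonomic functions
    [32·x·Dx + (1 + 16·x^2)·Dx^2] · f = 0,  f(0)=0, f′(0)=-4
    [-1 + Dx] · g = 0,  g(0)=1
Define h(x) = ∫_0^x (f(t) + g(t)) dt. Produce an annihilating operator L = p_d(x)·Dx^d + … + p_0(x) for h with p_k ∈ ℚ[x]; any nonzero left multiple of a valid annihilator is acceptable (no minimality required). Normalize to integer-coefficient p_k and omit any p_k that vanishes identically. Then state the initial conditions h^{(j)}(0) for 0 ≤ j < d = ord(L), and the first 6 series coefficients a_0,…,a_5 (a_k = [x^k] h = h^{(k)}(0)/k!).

L = (32 - 32·x - 1536·x^2 - 512·x^3)·Dx^2 + (-33 + 1504·x^2 - 256·x^4)·Dx^3 + (1 + 32·x + 32·x^2 + 512·x^3 + 256·x^4)·Dx^4  (order 4).
h: a_k = 0, 1, -3/2, 1/6, 43/8, 1/120, …
ICs: h(0) = 0, h′(0) = 1, h′′(0) = -3, h′′′(0) = 1.

f: a_k = 0, -4, 0, 64/3, 0, -1024/5, …
g: a_k = 1, 1, 1/2, 1/6, 1/24, 1/120, …
Sum ⇒ L₀ = lclm(L_f,L_g) in ℚ(x)⟨Dx⟩.
Integrate: L := L₀·Dx.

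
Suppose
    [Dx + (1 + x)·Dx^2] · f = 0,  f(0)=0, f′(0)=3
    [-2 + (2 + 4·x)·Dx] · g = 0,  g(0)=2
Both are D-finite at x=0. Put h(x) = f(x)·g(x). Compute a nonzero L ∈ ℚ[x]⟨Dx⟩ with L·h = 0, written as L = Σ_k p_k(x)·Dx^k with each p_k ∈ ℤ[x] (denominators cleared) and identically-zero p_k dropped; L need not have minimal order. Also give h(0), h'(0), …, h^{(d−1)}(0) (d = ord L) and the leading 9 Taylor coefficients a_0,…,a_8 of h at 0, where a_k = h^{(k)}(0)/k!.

L = (2 + x) + (-1 - 2·x)·Dx + (1 + 5·x + 8·x^2 + 4·x^3)·Dx^2  (order 2).
h: a_k = 0, 6, 3, -4, 5, -131/20, 363/40, -927/70, 2829/140, …
ICs: h(0) = 0, h′(0) = 6.

f: a_k = 0, 3, -3/2, 1, -3/4, 3/5, -1/2, 3/7, -3/8, …
g: a_k = 2, 2, -1, 1, -5/4, 7/4, -21/8, 33/8, -429/64, …
Sym-product of L_f,L_g gives L₀ (≤ ord 2).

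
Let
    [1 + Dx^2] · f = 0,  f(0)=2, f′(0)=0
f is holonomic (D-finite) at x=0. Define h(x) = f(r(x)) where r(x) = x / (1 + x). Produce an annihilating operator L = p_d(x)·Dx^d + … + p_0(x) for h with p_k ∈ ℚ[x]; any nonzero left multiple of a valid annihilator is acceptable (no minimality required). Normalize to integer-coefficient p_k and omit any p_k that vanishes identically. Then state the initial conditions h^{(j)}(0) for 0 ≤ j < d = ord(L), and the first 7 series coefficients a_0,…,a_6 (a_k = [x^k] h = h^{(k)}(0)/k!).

L = 1 + (2 + 6·x + 6·x^2 + 2·x^3)·Dx + (1 + 4·x + 6·x^2 + 4·x^3 + x^4)·Dx^2  (order 2).
h: a_k = 2, 0, -1, 2, -35/12, 11/3, -1501/360, …
ICs: h(0) = 2, h′(0) = 0.

f: a_k = 2, 0, -1, 0, 1/12, 0, -1/360, …
L₀ from L_f via x↦r, Dx↦r'^{-1}Dx.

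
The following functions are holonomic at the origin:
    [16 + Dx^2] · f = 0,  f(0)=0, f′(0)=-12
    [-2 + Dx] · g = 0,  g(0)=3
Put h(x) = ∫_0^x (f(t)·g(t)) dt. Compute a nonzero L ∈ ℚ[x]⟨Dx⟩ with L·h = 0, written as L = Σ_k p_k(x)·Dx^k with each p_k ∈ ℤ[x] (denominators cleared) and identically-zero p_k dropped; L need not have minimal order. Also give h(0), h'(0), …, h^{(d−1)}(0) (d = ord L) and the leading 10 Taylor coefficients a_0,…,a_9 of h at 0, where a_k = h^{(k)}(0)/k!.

f: a_k = 0, -12, 0, 32, 0, -128/5, 0, 1024/105, 0, -2048/945, …
g: a_k = 3, 6, 6, 4, 2, 4/5, 4/15, 8/105, 2/105, 4/945, …
Sym-product of L_f,L_g gives L₀ (≤ ord 2).
∫: right-multiply L₀ by Dx.
L = 20·Dx - 4·Dx^2 + Dx^3  (order 3).
h: a_k = 0, 0, -18, -24, 6, 144/5, 76/5, -176/35, -278/35, -32/15, …
ICs: h(0) = 0, h′(0) = 0, h′′(0) = -36.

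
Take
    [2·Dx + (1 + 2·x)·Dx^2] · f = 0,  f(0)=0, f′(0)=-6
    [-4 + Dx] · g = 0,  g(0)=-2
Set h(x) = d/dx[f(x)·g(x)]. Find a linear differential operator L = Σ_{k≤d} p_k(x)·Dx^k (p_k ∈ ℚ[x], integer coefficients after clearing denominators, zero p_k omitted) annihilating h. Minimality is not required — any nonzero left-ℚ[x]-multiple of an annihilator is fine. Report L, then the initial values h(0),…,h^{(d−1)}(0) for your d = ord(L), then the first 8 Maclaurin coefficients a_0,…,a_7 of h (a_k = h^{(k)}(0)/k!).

f: a_k = 0, -6, 6, -8, 12, -96/5, 32, -384/7, …
g: a_k = -2, -8, -16, -64/3, -64/3, -256/15, -512/45, -2048/315, …
L₀ := L_f ⊗_s L_g (sym. prod.), ord ≤ 2.
Differentiate: ansatz ord ≤ ord L₀ ⇒ L.
L = (16 + 64·x + 128·x^2) + (-8 - 40·x - 64·x^2)·Dx + (1 + 6·x + 8·x^2)·Dx^2  (order 2).
h: a_k = 12, 72, 192, 288, 352, 256, 4352/15, -512/15, …
ICs: h(0) = 12, h′(0) = 72.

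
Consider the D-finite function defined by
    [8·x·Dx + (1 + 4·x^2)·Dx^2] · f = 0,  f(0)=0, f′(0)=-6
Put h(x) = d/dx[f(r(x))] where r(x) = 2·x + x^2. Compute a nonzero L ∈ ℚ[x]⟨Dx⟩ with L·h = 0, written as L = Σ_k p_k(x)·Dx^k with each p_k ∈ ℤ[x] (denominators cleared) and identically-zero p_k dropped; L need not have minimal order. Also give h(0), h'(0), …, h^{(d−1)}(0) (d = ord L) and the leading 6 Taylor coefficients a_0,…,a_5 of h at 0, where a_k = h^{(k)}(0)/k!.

L = (-1 + 32·x + 64·x^2 + 48·x^3 + 12·x^4) + (1 + x + 16·x^2 + 32·x^3 + 20·x^4 + 4·x^5)·Dx  (order 1).
h: a_k = -12, -12, 192, 384, -2832, -9168, …
ICs: h(0) = -12.

f: a_k = 0, -6, 0, 8, 0, -96/5, …
Substitute x→r, Dx→(1/r')Dx; clear ⇒ L₀.
Differentiate: ansatz ord ≤ ord L₀ ⇒ L.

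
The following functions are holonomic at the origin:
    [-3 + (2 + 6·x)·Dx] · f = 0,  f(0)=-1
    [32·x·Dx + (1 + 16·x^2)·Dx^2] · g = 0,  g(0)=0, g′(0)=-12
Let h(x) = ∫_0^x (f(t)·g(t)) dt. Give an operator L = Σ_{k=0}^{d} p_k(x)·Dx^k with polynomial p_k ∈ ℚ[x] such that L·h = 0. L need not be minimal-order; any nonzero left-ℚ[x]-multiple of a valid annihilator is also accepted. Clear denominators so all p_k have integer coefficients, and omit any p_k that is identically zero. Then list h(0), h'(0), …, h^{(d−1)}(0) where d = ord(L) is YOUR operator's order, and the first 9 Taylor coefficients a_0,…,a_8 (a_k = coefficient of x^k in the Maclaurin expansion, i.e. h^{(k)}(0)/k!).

f: a_k = -1, -3/2, 9/8, -27/16, 405/128, -1701/256, 15309/1024, -72171/2048, 2814669/32768, …
g: a_k = 0, -12, 0, 64, 0, -3072/5, 0, 49152/7, 0, …
Sym-product of L_f,L_g gives L₀ (≤ ord 2).
∫: right-multiply L₀ by Dx.
L = (27 - 192·x - 144·x^2)·Dx + (-12 + 92·x + 576·x^2 + 576·x^3)·Dx^2 + (4 + 24·x + 100·x^2 + 384·x^3 + 576·x^4)·Dx^3  (order 3).
h: a_k = 0, 0, 6, 6, -155/8, -303/20, 34583/320, 285867/2240, -68900757/71680, …
ICs: h(0) = 0, h′(0) = 0, h′′(0) = 12.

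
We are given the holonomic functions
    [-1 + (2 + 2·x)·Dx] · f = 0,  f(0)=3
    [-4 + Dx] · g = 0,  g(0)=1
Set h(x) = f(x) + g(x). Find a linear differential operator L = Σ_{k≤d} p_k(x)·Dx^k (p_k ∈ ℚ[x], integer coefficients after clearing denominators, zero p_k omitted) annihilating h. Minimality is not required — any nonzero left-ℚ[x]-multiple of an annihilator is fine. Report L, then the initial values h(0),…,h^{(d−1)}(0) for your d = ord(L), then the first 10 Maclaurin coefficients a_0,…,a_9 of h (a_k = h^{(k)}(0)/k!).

L = (36 + 32·x) + (-65 - 128·x - 64·x^2)·Dx + (14 + 30·x + 16·x^2)·Dx^2  (order 2).
h: a_k = 4, 11/2, 61/8, 521/48, 4051/384, 33083/3840, 259309/46080, 2128337/645120, 16371811/10321920, 140298803/185794560, …
ICs: h(0) = 4, h′(0) = 11/2.

f: a_k = 3, 3/2, -3/8, 3/16, -15/128, 21/256, -63/1024, 99/2048, -1287/32768, 2145/65536, …
g: a_k = 1, 4, 8, 32/3, 32/3, 128/15, 256/45, 1024/315, 512/315, 2048/2835, …
h₀=f+g: left-lcm gives L₀, ord ≤ 2.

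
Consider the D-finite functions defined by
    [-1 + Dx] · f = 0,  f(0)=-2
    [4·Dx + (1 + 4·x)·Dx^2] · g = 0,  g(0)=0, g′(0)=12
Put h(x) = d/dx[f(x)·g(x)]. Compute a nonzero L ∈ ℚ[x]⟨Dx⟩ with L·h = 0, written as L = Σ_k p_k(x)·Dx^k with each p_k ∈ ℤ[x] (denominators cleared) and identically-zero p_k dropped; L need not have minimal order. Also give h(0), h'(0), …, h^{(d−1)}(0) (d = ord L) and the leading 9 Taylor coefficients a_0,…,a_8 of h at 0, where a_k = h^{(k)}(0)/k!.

f: a_k = -2, -2, -1, -1/3, -1/12, -1/60, -1/360, -1/2520, -1/20160, …
g: a_k = 0, 12, -24, 64, -192, 3072/5, -2048, 49152/7, -24576, …
Product ⇒ symmetric product L₀, ord ≤ 2.
h₀' ⇒ L via d/dx closure of L₀.
L = (25 - 24·x + 16·x^2) + (-22 + 32·x - 32·x^2)·Dx + (-3 - 8·x + 16·x^2)·Dx^2  (order 2).
h: a_k = -24, 48, -276, 1104, -4509, 18238, -2205587/30, 4436012/15, -665269331/560, …
ICs: h(0) = -24, h′(0) = 48.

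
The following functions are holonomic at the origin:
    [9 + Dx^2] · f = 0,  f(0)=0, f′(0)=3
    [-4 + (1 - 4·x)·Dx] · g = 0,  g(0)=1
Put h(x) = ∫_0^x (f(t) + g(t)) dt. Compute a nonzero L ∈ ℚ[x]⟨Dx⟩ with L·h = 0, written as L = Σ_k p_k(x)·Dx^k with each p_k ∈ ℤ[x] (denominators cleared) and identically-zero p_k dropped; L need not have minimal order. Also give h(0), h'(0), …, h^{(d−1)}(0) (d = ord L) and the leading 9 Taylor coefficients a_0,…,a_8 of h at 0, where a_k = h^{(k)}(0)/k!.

f: a_k = 0, 3, 0, -9/2, 0, 81/40, 0, -243/560, 0, …
g: a_k = 1, 4, 16, 64, 256, 1024, 4096, 16384, 65536, …
Weyl lclm of L_f,L_g ⇒ L₀ (ord ≤ 3).
h=∫₀ˣh₀: take L = L₀·Dx.
L = (-3780 + 2592·x - 5184·x^2)·Dx + (369 - 2124·x + 3888·x^2 - 5184·x^3)·Dx^2 + (-420 + 288·x - 576·x^2)·Dx^3 + (41 - 236·x + 432·x^2 - 576·x^3)·Dx^4  (order 4).
h: a_k = 0, 1, 7/2, 16/3, 119/8, 256/5, 41041/240, 4096/7, 9174797/4480, …
ICs: h(0) = 0, h′(0) = 1, h′′(0) = 7, h′′′(0) = 32.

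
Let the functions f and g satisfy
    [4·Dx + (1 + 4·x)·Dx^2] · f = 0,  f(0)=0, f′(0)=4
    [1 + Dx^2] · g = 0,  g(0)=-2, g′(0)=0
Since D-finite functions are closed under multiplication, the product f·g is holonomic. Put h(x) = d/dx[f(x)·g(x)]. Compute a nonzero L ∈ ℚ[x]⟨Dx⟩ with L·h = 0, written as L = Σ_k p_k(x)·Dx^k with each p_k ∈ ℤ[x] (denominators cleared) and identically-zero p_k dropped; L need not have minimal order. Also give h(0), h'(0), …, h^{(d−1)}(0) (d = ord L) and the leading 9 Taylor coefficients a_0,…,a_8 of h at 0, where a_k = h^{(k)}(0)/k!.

f: a_k = 0, 4, -8, 64/3, -64, 1024/5, -2048/3, 16384/7, -8192, …
g: a_k = -2, 0, 1, 0, -1/12, 0, 1/360, 0, -1/20160, …
h₀=f·g: eliminate ⇒ L₀, order ≤ 2·2.
h₀' ⇒ L via d/dx closure of L₀.
L = (-12355 - 1064·x - 6288·x^2 - 16128·x^3 - 13568·x^4 + 6144·x^5 + 4096·x^6) + (-3384 - 15968·x - 14080·x^2 - 15360·x^3 + 10240·x^4 + 8192·x^5)·Dx + (-12502 - 2384·x - 10016·x^2 - 19968·x^3 - 14848·x^4 + 12288·x^5 + 8192·x^6)·Dx^2 + (-3384 - 15968·x - 14080·x^2 - 15360·x^3 + 10240·x^4 + 8192·x^5)·Dx^3 + (-147 - 1320·x - 3728·x^2 - 3840·x^3 - 1280·x^4 + 6144·x^5 + 4096·x^6)·Dx^4  (order 4).
h: a_k = -8, 32, -116, 480, -1943, 7812, -940403/30, 5654392/45, -169134311/336, …
ICs: h(0) = -8, h′(0) = 32, h′′(0) = -232, h′′′(0) = 2880.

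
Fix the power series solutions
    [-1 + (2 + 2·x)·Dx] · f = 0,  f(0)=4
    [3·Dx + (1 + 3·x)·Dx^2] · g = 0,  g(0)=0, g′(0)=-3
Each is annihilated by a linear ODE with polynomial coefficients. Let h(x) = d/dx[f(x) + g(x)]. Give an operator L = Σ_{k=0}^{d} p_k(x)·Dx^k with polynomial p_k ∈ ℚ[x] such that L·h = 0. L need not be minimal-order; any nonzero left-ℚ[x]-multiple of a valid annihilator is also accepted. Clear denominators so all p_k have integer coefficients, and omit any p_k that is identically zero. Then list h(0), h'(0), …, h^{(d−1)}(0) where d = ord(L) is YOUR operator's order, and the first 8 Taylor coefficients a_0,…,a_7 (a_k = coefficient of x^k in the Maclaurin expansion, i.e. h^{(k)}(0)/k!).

L = (27 + 9·x) + (69 + 126·x + 45·x^2)·Dx + (10 + 46·x + 54·x^2 + 18·x^3)·Dx^2  (order 2).
h: a_k = -1, 8, -105/4, 643/8, -15517/64, 93249/128, -1119513/512, 6718035/1024, …
ICs: h(0) = -1, h′(0) = 8.

f: a_k = 4, 2, -1/2, 1/4, -5/32, 7/64, -21/256, 33/512, …
g: a_k = 0, -3, 9/2, -9, 81/4, -243/5, 243/2, -2187/7, …
Sum ⇒ L₀ = lclm(L_f,L_g) in ℚ(x)⟨Dx⟩.
h₀' ⇒ L via d/dx closure of L₀.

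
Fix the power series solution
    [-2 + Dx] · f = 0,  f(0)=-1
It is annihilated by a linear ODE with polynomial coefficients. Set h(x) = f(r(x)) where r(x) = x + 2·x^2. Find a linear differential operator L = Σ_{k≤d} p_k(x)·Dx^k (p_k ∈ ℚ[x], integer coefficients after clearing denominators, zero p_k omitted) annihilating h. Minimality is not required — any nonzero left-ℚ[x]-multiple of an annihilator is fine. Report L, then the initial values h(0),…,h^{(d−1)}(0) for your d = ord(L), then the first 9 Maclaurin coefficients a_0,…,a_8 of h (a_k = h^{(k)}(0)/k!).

f: a_k = -1, -2, -2, -4/3, -2/3, -4/15, -4/45, -8/315, -2/315, …
L₀ from L_f via x↦r, Dx↦r'^{-1}Dx.
L = (-2 - 8·x) + Dx  (order 1).
h: a_k = -1, -2, -6, -28/3, -50/3, -108/5, -1324/45, -10424/315, -3958/105, …
ICs: h(0) = -1.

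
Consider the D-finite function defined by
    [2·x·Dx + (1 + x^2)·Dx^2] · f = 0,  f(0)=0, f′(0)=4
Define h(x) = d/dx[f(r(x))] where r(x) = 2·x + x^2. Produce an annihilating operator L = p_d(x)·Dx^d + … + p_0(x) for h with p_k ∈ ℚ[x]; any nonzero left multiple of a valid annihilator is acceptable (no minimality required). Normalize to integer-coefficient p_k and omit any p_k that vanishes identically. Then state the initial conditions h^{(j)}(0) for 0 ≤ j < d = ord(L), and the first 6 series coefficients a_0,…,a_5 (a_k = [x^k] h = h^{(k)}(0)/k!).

L = (-1 + 8·x + 16·x^2 + 12·x^3 + 3·x^4) + (1 + x + 4·x^2 + 8·x^3 + 5·x^4 + x^5)·Dx  (order 1).
h: a_k = 8, 8, -32, -64, 88, 376, …
ICs: h(0) = 8.

f: a_k = 0, 4, 0, -4/3, 0, 4/5, …
L₀ from L_f via x↦r, Dx↦r'^{-1}Dx.
h=h₀': d/dx-closure on L₀ ⇒ L.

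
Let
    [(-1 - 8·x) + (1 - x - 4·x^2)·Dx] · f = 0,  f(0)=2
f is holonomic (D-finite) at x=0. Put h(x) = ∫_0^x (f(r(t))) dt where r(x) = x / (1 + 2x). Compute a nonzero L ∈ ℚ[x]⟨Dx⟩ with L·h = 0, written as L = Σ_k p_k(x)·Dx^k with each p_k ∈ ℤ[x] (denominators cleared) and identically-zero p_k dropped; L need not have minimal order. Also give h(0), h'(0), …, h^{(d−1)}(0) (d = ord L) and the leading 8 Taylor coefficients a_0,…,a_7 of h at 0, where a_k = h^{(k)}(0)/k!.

f: a_k = 2, 2, 10, 18, 58, 130, 362, 882, …
L₀ from L_f via x↦r, Dx↦r'^{-1}Dx.
h=∫₀ˣh₀: take L = L₀·Dx.
L = (1 + 10·x)·Dx + (-1 - 5·x - 4·x^2 + 4·x^3)·Dx^2  (order 2).
h: a_k = 0, 2, 1, 2, -7/2, 54/5, -95/3, 678/7, …
ICs: h(0) = 0, h′(0) = 2.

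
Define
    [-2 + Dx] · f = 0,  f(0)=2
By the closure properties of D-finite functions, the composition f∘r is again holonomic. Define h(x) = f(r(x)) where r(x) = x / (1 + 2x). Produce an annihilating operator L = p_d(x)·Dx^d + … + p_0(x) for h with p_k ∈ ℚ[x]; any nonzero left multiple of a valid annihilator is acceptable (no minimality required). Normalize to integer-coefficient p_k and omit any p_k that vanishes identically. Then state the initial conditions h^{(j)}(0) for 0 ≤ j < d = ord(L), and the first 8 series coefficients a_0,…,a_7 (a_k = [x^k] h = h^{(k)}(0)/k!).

f: a_k = 2, 4, 4, 8/3, 4/3, 8/15, 8/45, 16/315, …
f∘r: x↦r, Dx↦Dx/r' in L_f ⇒ L₀.
L = -2 + (1 + 4·x + 4·x^2)·Dx  (order 1).
h: a_k = 2, 4, -4, 8/3, 4/3, -152/15, 1208/45, -17456/315, …
ICs: h(0) = 2.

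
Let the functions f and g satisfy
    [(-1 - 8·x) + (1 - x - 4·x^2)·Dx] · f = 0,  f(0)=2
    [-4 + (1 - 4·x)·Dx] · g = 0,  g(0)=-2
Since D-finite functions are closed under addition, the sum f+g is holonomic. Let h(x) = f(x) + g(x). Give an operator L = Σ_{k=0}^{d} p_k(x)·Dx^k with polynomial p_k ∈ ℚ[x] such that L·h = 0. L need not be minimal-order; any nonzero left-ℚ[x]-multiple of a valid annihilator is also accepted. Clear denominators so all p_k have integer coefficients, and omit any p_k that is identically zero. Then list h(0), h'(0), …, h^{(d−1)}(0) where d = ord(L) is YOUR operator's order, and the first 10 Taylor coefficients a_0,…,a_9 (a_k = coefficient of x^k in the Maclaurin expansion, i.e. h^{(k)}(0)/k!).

f: a_k = 2, 2, 10, 18, 58, 130, 362, 882, 2330, 5858, …
g: a_k = -2, -8, -32, -128, -512, -2048, -8192, -32768, -131072, -524288, …
f+g: L₀ = lclm(L_f,L_g), ord ≤ 1+1.
L = (8 - 288·x + 384·x^2 - 512·x^3) + (22 - 8·x - 288·x^2 + 640·x^3 - 1024·x^4)·Dx + (-3 + 23·x - 56·x^2 + 32·x^3 + 128·x^4 - 256·x^5)·Dx^2  (order 2).
h: a_k = 0, -6, -22, -110, -454, -1918, -7830, -31886, -128742, -518430, …
ICs: h(0) = 0, h′(0) = -6.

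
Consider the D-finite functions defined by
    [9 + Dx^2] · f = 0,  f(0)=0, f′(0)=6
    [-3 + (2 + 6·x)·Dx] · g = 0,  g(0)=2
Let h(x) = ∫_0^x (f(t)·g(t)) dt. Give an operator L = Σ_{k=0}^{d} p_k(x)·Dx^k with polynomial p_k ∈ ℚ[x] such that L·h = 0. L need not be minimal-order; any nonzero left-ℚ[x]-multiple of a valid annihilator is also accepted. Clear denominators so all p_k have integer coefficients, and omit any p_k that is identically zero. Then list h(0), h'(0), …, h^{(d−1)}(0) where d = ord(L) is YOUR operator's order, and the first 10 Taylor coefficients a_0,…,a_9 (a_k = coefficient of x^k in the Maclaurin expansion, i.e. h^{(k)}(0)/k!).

L = (63 + 216·x + 324·x^2)·Dx + (-12 - 36·x)·Dx^2 + (4 + 24·x + 36·x^2)·Dx^3  (order 3).
h: a_k = 0, 0, 6, 6, -63/8, -27/20, -513/320, 19683/2240, -238869/14336, 625887/17920, …
ICs: h(0) = 0, h′(0) = 0, h′′(0) = 12.

f: a_k = 0, 6, 0, -9, 0, 81/20, 0, -243/280, 0, 243/2240, …
g: a_k = 2, 3, -9/4, 27/8, -405/64, 1701/128, -15309/512, 72171/1024, -2814669/16384, 14073345/32768, …
L₀ := L_f ⊗_s L_g (sym. prod.), ord ≤ 2.
∫: right-multiply L₀ by Dx.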